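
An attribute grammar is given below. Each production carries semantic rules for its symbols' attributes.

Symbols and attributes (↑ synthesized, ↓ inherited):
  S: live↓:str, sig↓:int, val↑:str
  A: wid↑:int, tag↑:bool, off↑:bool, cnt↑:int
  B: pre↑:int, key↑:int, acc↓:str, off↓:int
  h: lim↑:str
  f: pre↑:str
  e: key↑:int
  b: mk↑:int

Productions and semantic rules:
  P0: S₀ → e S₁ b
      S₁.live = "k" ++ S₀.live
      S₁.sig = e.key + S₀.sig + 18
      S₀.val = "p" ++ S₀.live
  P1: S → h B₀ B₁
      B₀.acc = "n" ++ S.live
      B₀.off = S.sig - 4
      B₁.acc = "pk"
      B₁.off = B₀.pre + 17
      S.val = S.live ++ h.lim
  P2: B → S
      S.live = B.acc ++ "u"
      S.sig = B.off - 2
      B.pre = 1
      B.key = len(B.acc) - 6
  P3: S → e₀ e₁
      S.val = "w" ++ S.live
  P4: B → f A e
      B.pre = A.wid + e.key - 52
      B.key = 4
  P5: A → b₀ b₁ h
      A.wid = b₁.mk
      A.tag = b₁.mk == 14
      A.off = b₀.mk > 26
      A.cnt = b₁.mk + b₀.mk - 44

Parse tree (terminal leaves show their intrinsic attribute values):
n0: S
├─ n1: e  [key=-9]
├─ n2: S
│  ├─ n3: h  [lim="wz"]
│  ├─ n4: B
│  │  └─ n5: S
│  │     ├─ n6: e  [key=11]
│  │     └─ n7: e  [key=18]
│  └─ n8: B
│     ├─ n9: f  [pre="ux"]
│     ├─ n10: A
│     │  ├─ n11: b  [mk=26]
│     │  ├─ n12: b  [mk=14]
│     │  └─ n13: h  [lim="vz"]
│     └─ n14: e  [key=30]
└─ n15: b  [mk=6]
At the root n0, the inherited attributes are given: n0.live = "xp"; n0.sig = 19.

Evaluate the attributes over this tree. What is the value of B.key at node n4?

1. n0.live = "xp"  [given at root]
2. n0.sig = 19  [given at root]
3. n1.key = -9  [terminal]
4. n2.live = "kxp"  ["k" ++ S₀.live]
5. n2.sig = 28  [e.key + S₀.sig + 18]
6. n3.lim = "wz"  [terminal]
7. n4.acc = "nkxp"  ["n" ++ S.live]
8. n4.off = 24  [S.sig - 4]
9. n5.live = "nkxpu"  [B.acc ++ "u"]
10. n5.sig = 22  [B.off - 2]
11. n6.key = 11  [terminal]
12. n7.key = 18  [terminal]
13. n5.val = "wnkxpu"  ["w" ++ S.live]
14. n4.pre = 1  [1]
15. n4.key = -2  [len(B.acc) - 6]
16. n8.acc = "pk"  ["pk"]
17. n8.off = 18  [B₀.pre + 17]
18. n9.pre = "ux"  [terminal]
19. n11.mk = 26  [terminal]
20. n12.mk = 14  [terminal]
21. n13.lim = "vz"  [terminal]
22. n10.wid = 14  [b₁.mk]
23. n10.tag = true  [b₁.mk == 14]
24. n10.off = false  [b₀.mk > 26]
25. n10.cnt = -4  [b₁.mk + b₀.mk - 44]
26. n14.key = 30  [terminal]
27. n8.pre = -8  [A.wid + e.key - 52]
28. n8.key = 4  [4]
29. n2.val = "kxpwz"  [S.live ++ h.lim]
30. n15.mk = 6  [terminal]
31. n0.val = "pxp"  ["p" ++ S₀.live]

-2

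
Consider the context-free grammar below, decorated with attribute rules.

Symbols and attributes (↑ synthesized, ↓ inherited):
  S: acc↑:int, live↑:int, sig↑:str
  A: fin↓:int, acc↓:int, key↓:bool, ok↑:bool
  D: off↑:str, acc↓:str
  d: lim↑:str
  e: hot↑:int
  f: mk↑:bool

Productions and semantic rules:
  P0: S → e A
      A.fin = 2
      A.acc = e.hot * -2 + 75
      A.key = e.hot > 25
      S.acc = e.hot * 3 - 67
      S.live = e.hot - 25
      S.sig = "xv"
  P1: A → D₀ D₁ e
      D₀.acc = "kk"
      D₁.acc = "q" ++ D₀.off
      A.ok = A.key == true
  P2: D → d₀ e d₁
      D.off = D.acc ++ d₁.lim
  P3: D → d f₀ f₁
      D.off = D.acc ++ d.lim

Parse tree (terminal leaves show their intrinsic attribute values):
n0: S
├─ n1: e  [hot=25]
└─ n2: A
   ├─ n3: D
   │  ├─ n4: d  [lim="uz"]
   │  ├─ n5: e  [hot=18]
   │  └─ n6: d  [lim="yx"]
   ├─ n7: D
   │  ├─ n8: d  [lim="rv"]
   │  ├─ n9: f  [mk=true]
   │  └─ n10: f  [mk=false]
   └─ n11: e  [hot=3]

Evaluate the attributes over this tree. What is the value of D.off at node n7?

"qkkyxrv"

1. n1.hot = 25  [terminal]
2. n2.fin = 2  [2]
3. n2.acc = 25  [e.hot * -2 + 75]
4. n2.key = false  [e.hot > 25]
5. n3.acc = "kk"  ["kk"]
6. n4.lim = "uz"  [terminal]
7. n5.hot = 18  [terminal]
8. n6.lim = "yx"  [terminal]
9. n3.off = "kkyx"  [D.acc ++ d₁.lim]
10. n7.acc = "qkkyx"  ["q" ++ D₀.off]
11. n8.lim = "rv"  [terminal]
12. n9.mk = true  [terminal]
13. n10.mk = false  [terminal]
14. n7.off = "qkkyxrv"  [D.acc ++ d.lim]
15. n11.hot = 3  [terminal]
16. n2.ok = false  [A.key == true]
17. n0.acc = 8  [e.hot * 3 - 67]
18. n0.live = 0  [e.hot - 25]
19. n0.sig = "xv"  ["xv"]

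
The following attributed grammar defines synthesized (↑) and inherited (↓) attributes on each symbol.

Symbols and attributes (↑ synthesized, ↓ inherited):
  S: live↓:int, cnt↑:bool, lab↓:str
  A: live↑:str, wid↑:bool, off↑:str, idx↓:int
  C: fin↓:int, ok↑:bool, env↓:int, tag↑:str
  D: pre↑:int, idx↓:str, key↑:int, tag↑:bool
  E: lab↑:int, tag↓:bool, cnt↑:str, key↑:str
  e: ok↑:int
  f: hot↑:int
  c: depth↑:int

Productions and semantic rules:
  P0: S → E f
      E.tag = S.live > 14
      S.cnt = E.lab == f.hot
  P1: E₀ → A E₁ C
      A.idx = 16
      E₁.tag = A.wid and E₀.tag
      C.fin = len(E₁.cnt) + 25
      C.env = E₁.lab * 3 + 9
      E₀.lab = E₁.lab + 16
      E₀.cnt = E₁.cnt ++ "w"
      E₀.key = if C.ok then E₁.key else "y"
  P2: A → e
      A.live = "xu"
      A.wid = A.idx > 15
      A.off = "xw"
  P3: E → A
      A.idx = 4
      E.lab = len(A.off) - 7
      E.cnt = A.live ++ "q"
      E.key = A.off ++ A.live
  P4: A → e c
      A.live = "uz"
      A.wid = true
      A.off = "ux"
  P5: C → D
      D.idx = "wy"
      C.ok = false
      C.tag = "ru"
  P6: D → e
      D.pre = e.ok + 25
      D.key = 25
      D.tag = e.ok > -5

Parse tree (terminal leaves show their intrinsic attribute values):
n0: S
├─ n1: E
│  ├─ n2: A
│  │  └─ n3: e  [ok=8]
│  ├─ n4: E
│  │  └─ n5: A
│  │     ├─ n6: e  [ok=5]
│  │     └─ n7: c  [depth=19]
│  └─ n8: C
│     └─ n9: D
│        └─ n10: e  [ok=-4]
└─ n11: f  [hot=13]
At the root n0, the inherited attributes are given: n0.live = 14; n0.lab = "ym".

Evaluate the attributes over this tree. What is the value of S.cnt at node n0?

1. n0.live = 14  [given at root]
2. n0.lab = "ym"  [given at root]
3. n1.tag = false  [S.live > 14]
4. n2.idx = 16  [16]
5. n3.ok = 8  [terminal]
6. n2.live = "xu"  ["xu"]
7. n2.wid = true  [A.idx > 15]
8. n2.off = "xw"  ["xw"]
9. n4.tag = false  [A.wid and E₀.tag]
10. n5.idx = 4  [4]
11. n6.ok = 5  [terminal]
12. n7.depth = 19  [terminal]
13. n5.live = "uz"  ["uz"]
14. n5.wid = true  [true]
15. n5.off = "ux"  ["ux"]
16. n4.lab = -5  [len(A.off) - 7]
17. n4.cnt = "uzq"  [A.live ++ "q"]
18. n4.key = "uxuz"  [A.off ++ A.live]
19. n8.fin = 28  [len(E₁.cnt) + 25]
20. n8.env = -6  [E₁.lab * 3 + 9]
21. n9.idx = "wy"  ["wy"]
22. n10.ok = -4  [terminal]
23. n9.pre = 21  [e.ok + 25]
24. n9.key = 25  [25]
25. n9.tag = true  [e.ok > -5]
26. n8.ok = false  [false]
27. n8.tag = "ru"  ["ru"]
28. n1.lab = 11  [E₁.lab + 16]
29. n1.cnt = "uzqw"  [E₁.cnt ++ "w"]
30. n1.key = "y"  [if C.ok then E₁.key else "y"]
31. n11.hot = 13  [terminal]
32. n0.cnt = false  [E.lab == f.hot]

false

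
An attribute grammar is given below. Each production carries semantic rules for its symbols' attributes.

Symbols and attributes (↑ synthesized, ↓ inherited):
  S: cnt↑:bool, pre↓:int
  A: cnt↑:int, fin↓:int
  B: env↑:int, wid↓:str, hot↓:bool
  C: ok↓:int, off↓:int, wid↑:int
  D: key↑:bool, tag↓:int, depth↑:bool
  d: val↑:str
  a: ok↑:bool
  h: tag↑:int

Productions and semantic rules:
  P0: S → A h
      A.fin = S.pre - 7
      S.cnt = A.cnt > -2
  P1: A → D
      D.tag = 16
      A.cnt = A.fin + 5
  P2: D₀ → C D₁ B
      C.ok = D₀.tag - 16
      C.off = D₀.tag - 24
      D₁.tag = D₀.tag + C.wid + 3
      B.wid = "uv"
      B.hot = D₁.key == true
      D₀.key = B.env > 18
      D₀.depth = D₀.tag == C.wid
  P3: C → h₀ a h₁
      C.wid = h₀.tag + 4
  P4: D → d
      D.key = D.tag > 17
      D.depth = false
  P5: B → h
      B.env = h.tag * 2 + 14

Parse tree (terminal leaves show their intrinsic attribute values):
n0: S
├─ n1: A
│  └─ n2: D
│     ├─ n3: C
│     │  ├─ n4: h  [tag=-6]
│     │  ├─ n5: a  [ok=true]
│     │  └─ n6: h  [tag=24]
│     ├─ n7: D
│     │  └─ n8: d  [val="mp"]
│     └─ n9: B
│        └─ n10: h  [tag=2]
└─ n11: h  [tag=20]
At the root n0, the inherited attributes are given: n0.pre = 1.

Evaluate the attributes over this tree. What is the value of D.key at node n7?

false

1. n0.pre = 1  [given at root]
2. n1.fin = -6  [S.pre - 7]
3. n2.tag = 16  [16]
4. n3.ok = 0  [D₀.tag - 16]
5. n3.off = -8  [D₀.tag - 24]
6. n4.tag = -6  [terminal]
7. n5.ok = true  [terminal]
8. n6.tag = 24  [terminal]
9. n3.wid = -2  [h₀.tag + 4]
10. n7.tag = 17  [D₀.tag + C.wid + 3]
11. n8.val = "mp"  [terminal]
12. n7.key = false  [D.tag > 17]
13. n7.depth = false  [false]
14. n9.wid = "uv"  ["uv"]
15. n9.hot = false  [D₁.key == true]
16. n10.tag = 2  [terminal]
17. n9.env = 18  [h.tag * 2 + 14]
18. n2.key = false  [B.env > 18]
19. n2.depth = false  [D₀.tag == C.wid]
20. n1.cnt = -1  [A.fin + 5]
21. n11.tag = 20  [terminal]
22. n0.cnt = true  [A.cnt > -2]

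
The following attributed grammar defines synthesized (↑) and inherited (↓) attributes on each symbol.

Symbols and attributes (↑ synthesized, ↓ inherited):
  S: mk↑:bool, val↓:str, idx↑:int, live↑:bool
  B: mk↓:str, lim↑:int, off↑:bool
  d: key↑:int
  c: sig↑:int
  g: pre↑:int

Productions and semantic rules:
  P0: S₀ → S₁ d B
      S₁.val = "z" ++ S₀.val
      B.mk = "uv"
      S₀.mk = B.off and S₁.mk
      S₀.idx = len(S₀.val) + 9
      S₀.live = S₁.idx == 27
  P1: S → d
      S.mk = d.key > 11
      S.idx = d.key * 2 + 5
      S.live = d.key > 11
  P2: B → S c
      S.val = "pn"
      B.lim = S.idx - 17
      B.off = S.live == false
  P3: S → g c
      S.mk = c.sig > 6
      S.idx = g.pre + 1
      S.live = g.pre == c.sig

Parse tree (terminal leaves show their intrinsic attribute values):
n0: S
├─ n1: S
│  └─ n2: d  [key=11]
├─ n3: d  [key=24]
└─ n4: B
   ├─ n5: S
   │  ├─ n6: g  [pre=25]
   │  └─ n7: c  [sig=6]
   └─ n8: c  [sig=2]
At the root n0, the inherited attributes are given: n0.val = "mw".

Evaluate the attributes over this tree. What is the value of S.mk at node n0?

false

1. n0.val = "mw"  [given at root]
2. n1.val = "zmw"  ["z" ++ S₀.val]
3. n2.key = 11  [terminal]
4. n1.mk = false  [d.key > 11]
5. n1.idx = 27  [d.key * 2 + 5]
6. n1.live = false  [d.key > 11]
7. n3.key = 24  [terminal]
8. n4.mk = "uv"  ["uv"]
9. n5.val = "pn"  ["pn"]
10. n6.pre = 25  [terminal]
11. n7.sig = 6  [terminal]
12. n5.mk = false  [c.sig > 6]
13. n5.idx = 26  [g.pre + 1]
14. n5.live = false  [g.pre == c.sig]
15. n8.sig = 2  [terminal]
16. n4.lim = 9  [S.idx - 17]
17. n4.off = true  [S.live == false]
18. n0.mk = false  [B.off and S₁.mk]
19. n0.idx = 11  [len(S₀.val) + 9]
20. n0.live = true  [S₁.idx == 27]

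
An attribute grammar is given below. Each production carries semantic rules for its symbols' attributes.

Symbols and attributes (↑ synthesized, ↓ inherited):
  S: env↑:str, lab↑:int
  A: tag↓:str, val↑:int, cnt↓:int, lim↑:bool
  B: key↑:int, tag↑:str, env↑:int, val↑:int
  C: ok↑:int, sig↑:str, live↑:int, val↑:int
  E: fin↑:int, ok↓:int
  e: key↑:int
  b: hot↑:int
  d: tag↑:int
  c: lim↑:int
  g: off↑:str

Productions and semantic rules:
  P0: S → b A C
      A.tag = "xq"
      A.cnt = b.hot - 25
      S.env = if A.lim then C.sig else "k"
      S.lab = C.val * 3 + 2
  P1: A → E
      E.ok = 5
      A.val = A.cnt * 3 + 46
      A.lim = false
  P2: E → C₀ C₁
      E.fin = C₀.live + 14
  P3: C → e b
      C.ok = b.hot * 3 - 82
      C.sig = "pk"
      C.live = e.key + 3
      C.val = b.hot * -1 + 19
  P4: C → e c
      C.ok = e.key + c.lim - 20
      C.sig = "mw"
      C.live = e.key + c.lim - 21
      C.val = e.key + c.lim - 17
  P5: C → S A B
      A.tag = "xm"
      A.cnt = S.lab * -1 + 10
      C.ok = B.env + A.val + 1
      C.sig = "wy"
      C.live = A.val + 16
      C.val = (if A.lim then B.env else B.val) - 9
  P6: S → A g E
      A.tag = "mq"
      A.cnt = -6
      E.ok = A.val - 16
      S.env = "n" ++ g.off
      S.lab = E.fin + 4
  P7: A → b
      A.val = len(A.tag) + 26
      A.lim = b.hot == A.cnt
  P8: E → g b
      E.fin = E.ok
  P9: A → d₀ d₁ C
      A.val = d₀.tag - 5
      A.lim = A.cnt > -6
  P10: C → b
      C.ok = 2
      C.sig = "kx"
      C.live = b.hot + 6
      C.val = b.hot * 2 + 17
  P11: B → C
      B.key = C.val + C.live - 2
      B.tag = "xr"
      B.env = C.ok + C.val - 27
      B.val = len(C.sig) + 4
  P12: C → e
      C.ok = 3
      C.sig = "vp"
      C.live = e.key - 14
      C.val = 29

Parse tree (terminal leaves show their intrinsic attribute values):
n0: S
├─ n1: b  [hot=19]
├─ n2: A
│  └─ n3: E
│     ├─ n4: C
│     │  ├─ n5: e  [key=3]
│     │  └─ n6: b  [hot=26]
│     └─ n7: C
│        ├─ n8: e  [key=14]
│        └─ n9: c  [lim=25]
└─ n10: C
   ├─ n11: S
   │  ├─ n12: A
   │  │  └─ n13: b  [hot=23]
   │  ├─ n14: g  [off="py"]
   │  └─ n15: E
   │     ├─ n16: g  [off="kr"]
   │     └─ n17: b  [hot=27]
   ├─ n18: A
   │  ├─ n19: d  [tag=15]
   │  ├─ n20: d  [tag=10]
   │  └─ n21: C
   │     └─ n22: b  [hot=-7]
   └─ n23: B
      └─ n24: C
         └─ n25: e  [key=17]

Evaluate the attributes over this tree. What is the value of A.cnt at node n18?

1. n1.hot = 19  [terminal]
2. n2.tag = "xq"  ["xq"]
3. n2.cnt = -6  [b.hot - 25]
4. n3.ok = 5  [5]
5. n5.key = 3  [terminal]
6. n6.hot = 26  [terminal]
7. n4.ok = -4  [b.hot * 3 - 82]
8. n4.sig = "pk"  ["pk"]
9. n4.live = 6  [e.key + 3]
10. n4.val = -7  [b.hot * -1 + 19]
11. n8.key = 14  [terminal]
12. n9.lim = 25  [terminal]
13. n7.ok = 19  [e.key + c.lim - 20]
14. n7.sig = "mw"  ["mw"]
15. n7.live = 18  [e.key + c.lim - 21]
16. n7.val = 22  [e.key + c.lim - 17]
17. n3.fin = 20  [C₀.live + 14]
18. n2.val = 28  [A.cnt * 3 + 46]
19. n2.lim = false  [false]
20. n12.tag = "mq"  ["mq"]
21. n12.cnt = -6  [-6]
22. n13.hot = 23  [terminal]
23. n12.val = 28  [len(A.tag) + 26]
24. n12.lim = false  [b.hot == A.cnt]
25. n14.off = "py"  [terminal]
26. n15.ok = 12  [A.val - 16]
27. n16.off = "kr"  [terminal]
28. n17.hot = 27  [terminal]
29. n15.fin = 12  [E.ok]
30. n11.env = "npy"  ["n" ++ g.off]
31. n11.lab = 16  [E.fin + 4]
32. n18.tag = "xm"  ["xm"]
33. n18.cnt = -6  [S.lab * -1 + 10]
34. n19.tag = 15  [terminal]
35. n20.tag = 10  [terminal]
36. n22.hot = -7  [terminal]
37. n21.ok = 2  [2]
38. n21.sig = "kx"  ["kx"]
39. n21.live = -1  [b.hot + 6]
40. n21.val = 3  [b.hot * 2 + 17]
41. n18.val = 10  [d₀.tag - 5]
42. n18.lim = false  [A.cnt > -6]
43. n25.key = 17  [terminal]
44. n24.ok = 3  [3]
45. n24.sig = "vp"  ["vp"]
46. n24.live = 3  [e.key - 14]
47. n24.val = 29  [29]
48. n23.key = 30  [C.val + C.live - 2]
49. n23.tag = "xr"  ["xr"]
50. n23.env = 5  [C.ok + C.val - 27]
51. n23.val = 6  [len(C.sig) + 4]
52. n10.ok = 16  [B.env + A.val + 1]
53. n10.sig = "wy"  ["wy"]
54. n10.live = 26  [A.val + 16]
55. n10.val = -3  [(if A.lim then B.env else B.val) - 9]
56. n0.env = "k"  [if A.lim then C.sig else "k"]
57. n0.lab = -7  [C.val * 3 + 2]

-6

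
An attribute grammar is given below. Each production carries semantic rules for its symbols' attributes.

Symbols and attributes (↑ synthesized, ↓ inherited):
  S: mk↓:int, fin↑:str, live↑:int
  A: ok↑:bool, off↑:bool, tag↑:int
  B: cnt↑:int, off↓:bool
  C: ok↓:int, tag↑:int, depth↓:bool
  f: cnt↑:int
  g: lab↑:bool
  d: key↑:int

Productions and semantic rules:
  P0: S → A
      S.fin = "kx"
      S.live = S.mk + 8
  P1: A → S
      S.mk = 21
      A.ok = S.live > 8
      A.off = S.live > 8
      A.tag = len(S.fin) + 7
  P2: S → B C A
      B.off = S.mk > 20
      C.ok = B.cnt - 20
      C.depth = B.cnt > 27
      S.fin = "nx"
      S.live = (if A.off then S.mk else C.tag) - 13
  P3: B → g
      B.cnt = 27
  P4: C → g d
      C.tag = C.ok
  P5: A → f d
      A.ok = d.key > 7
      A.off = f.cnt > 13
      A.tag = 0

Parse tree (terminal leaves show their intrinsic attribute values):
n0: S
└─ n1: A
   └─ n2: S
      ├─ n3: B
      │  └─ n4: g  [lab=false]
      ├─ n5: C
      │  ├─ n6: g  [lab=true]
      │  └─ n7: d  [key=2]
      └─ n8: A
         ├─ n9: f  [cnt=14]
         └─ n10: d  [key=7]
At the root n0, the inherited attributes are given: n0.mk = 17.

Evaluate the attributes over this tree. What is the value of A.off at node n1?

1. n0.mk = 17  [given at root]
2. n2.mk = 21  [21]
3. n3.off = true  [S.mk > 20]
4. n4.lab = false  [terminal]
5. n3.cnt = 27  [27]
6. n5.ok = 7  [B.cnt - 20]
7. n5.depth = false  [B.cnt > 27]
8. n6.lab = true  [terminal]
9. n7.key = 2  [terminal]
10. n5.tag = 7  [C.ok]
11. n9.cnt = 14  [terminal]
12. n10.key = 7  [terminal]
13. n8.ok = false  [d.key > 7]
14. n8.off = true  [f.cnt > 13]
15. n8.tag = 0  [0]
16. n2.fin = "nx"  ["nx"]
17. n2.live = 8  [(if A.off then S.mk else C.tag) - 13]
18. n1.ok = false  [S.live > 8]
19. n1.off = false  [S.live > 8]
20. n1.tag = 9  [len(S.fin) + 7]
21. n0.fin = "kx"  ["kx"]
22. n0.live = 25  [S.mk + 8]

false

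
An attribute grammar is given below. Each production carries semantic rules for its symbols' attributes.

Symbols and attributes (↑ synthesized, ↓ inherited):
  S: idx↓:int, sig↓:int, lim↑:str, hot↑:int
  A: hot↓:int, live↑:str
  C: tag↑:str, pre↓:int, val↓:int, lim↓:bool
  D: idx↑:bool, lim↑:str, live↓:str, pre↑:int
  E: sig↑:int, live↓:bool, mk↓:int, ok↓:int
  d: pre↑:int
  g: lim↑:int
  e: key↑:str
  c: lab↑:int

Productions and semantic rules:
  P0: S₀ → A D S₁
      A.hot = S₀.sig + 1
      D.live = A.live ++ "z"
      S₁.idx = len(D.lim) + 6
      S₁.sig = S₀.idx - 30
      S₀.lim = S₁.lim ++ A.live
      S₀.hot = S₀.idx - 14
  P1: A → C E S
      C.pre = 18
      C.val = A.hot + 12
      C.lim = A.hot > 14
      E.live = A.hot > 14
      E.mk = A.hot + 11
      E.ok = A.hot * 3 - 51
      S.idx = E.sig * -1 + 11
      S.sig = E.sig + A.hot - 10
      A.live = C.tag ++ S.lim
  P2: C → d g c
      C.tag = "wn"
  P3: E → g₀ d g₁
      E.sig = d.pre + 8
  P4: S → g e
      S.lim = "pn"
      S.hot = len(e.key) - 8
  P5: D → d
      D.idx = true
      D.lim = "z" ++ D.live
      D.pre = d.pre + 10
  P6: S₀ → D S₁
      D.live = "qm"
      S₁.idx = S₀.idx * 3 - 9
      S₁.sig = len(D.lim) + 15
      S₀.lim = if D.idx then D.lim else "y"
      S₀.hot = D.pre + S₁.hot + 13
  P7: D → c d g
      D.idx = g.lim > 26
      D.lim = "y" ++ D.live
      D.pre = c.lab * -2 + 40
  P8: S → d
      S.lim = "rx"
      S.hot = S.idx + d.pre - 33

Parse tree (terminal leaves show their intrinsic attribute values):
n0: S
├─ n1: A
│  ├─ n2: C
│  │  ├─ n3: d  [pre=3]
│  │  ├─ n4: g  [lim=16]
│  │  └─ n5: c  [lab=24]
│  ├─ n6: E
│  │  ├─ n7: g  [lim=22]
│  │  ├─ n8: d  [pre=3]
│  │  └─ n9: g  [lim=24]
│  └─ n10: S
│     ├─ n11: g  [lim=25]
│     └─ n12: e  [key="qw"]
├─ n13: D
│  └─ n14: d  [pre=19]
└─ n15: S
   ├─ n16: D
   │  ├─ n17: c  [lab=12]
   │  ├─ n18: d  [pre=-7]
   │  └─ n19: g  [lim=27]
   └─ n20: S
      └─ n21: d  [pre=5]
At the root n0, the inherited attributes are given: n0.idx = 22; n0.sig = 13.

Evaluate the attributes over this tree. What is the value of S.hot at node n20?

-1

1. n0.idx = 22  [given at root]
2. n0.sig = 13  [given at root]
3. n1.hot = 14  [S₀.sig + 1]
4. n2.pre = 18  [18]
5. n2.val = 26  [A.hot + 12]
6. n2.lim = false  [A.hot > 14]
7. n3.pre = 3  [terminal]
8. n4.lim = 16  [terminal]
9. n5.lab = 24  [terminal]
10. n2.tag = "wn"  ["wn"]
11. n6.live = false  [A.hot > 14]
12. n6.mk = 25  [A.hot + 11]
13. n6.ok = -9  [A.hot * 3 - 51]
14. n7.lim = 22  [terminal]
15. n8.pre = 3  [terminal]
16. n9.lim = 24  [terminal]
17. n6.sig = 11  [d.pre + 8]
18. n10.idx = 0  [E.sig * -1 + 11]
19. n10.sig = 15  [E.sig + A.hot - 10]
20. n11.lim = 25  [terminal]
21. n12.key = "qw"  [terminal]
22. n10.lim = "pn"  ["pn"]
23. n10.hot = -6  [len(e.key) - 8]
24. n1.live = "wnpn"  [C.tag ++ S.lim]
25. n13.live = "wnpnz"  [A.live ++ "z"]
26. n14.pre = 19  [terminal]
27. n13.idx = true  [true]
28. n13.lim = "zwnpnz"  ["z" ++ D.live]
29. n13.pre = 29  [d.pre + 10]
30. n15.idx = 12  [len(D.lim) + 6]
31. n15.sig = -8  [S₀.idx - 30]
32. n16.live = "qm"  ["qm"]
33. n17.lab = 12  [terminal]
34. n18.pre = -7  [terminal]
35. n19.lim = 27  [terminal]
36. n16.idx = true  [g.lim > 26]
37. n16.lim = "yqm"  ["y" ++ D.live]
38. n16.pre = 16  [c.lab * -2 + 40]
39. n20.idx = 27  [S₀.idx * 3 - 9]
40. n20.sig = 18  [len(D.lim) + 15]
41. n21.pre = 5  [terminal]
42. n20.lim = "rx"  ["rx"]
43. n20.hot = -1  [S.idx + d.pre - 33]
44. n15.lim = "yqm"  [if D.idx then D.lim else "y"]
45. n15.hot = 28  [D.pre + S₁.hot + 13]
46. n0.lim = "yqmwnpn"  [S₁.lim ++ A.live]
47. n0.hot = 8  [S₀.idx - 14]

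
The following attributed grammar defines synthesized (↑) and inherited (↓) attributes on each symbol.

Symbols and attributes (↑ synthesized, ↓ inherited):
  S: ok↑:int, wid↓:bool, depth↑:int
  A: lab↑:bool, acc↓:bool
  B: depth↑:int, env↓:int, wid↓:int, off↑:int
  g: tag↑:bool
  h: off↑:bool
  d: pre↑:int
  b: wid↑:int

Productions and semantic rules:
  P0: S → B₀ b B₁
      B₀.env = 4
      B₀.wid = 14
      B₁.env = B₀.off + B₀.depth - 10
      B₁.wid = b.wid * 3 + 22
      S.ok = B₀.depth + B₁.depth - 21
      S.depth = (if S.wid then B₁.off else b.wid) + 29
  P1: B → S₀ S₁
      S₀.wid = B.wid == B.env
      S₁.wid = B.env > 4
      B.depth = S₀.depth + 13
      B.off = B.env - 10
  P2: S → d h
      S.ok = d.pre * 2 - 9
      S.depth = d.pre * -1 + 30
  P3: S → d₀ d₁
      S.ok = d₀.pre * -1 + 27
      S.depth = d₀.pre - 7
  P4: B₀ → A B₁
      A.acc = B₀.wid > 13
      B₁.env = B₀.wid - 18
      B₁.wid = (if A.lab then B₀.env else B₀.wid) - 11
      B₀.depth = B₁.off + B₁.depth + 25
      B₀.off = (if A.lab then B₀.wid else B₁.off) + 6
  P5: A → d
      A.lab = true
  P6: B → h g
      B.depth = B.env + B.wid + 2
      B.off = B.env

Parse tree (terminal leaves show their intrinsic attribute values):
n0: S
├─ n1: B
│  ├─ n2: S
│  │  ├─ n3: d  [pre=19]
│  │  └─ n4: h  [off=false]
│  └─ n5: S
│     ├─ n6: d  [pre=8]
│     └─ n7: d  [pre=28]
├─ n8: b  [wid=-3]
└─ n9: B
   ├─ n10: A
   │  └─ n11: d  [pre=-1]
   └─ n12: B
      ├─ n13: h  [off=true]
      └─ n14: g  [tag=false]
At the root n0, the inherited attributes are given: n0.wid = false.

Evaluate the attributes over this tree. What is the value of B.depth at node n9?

1. n0.wid = false  [given at root]
2. n1.env = 4  [4]
3. n1.wid = 14  [14]
4. n2.wid = false  [B.wid == B.env]
5. n3.pre = 19  [terminal]
6. n4.off = false  [terminal]
7. n2.ok = 29  [d.pre * 2 - 9]
8. n2.depth = 11  [d.pre * -1 + 30]
9. n5.wid = false  [B.env > 4]
10. n6.pre = 8  [terminal]
11. n7.pre = 28  [terminal]
12. n5.ok = 19  [d₀.pre * -1 + 27]
13. n5.depth = 1  [d₀.pre - 7]
14. n1.depth = 24  [S₀.depth + 13]
15. n1.off = -6  [B.env - 10]
16. n8.wid = -3  [terminal]
17. n9.env = 8  [B₀.off + B₀.depth - 10]
18. n9.wid = 13  [b.wid * 3 + 22]
19. n10.acc = false  [B₀.wid > 13]
20. n11.pre = -1  [terminal]
21. n10.lab = true  [true]
22. n12.env = -5  [B₀.wid - 18]
23. n12.wid = -3  [(if A.lab then B₀.env else B₀.wid) - 11]
24. n13.off = true  [terminal]
25. n14.tag = false  [terminal]
26. n12.depth = -6  [B.env + B.wid + 2]
27. n12.off = -5  [B.env]
28. n9.depth = 14  [B₁.off + B₁.depth + 25]
29. n9.off = 19  [(if A.lab then B₀.wid else B₁.off) + 6]
30. n0.ok = 17  [B₀.depth + B₁.depth - 21]
31. n0.depth = 26  [(if S.wid then B₁.off else b.wid) + 29]

14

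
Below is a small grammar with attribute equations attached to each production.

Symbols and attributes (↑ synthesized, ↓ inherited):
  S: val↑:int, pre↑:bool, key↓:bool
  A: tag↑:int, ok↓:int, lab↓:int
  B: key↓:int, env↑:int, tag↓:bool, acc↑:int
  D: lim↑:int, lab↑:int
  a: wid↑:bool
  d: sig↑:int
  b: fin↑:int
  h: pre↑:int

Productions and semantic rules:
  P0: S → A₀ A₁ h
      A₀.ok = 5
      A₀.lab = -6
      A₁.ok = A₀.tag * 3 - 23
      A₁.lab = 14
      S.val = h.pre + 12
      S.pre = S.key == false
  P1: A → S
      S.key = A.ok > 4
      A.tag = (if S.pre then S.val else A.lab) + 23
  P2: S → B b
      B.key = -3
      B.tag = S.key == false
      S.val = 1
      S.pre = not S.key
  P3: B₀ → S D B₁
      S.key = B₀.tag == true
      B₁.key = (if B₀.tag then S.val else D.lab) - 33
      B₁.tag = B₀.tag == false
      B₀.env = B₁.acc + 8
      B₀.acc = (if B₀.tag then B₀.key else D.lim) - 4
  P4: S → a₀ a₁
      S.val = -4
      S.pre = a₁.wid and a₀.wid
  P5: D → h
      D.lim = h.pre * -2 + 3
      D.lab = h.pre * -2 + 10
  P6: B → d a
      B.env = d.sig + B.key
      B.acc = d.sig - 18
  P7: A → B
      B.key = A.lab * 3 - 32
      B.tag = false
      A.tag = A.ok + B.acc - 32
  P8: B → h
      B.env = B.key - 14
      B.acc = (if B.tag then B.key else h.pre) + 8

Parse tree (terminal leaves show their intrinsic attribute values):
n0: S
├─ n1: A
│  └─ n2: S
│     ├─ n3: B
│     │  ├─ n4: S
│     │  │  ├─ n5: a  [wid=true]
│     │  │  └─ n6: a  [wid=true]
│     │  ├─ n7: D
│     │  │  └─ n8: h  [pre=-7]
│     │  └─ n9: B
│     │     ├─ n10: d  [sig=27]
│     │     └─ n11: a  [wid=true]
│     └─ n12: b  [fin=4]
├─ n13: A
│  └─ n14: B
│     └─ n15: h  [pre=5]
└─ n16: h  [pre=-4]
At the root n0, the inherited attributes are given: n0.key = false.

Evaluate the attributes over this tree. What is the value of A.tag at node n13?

9

1. n0.key = false  [given at root]
2. n1.ok = 5  [5]
3. n1.lab = -6  [-6]
4. n2.key = true  [A.ok > 4]
5. n3.key = -3  [-3]
6. n3.tag = false  [S.key == false]
7. n4.key = false  [B₀.tag == true]
8. n5.wid = true  [terminal]
9. n6.wid = true  [terminal]
10. n4.val = -4  [-4]
11. n4.pre = true  [a₁.wid and a₀.wid]
12. n8.pre = -7  [terminal]
13. n7.lim = 17  [h.pre * -2 + 3]
14. n7.lab = 24  [h.pre * -2 + 10]
15. n9.key = -9  [(if B₀.tag then S.val else D.lab) - 33]
16. n9.tag = true  [B₀.tag == false]
17. n10.sig = 27  [terminal]
18. n11.wid = true  [terminal]
19. n9.env = 18  [d.sig + B.key]
20. n9.acc = 9  [d.sig - 18]
21. n3.env = 17  [B₁.acc + 8]
22. n3.acc = 13  [(if B₀.tag then B₀.key else D.lim) - 4]
23. n12.fin = 4  [terminal]
24. n2.val = 1  [1]
25. n2.pre = false  [not S.key]
26. n1.tag = 17  [(if S.pre then S.val else A.lab) + 23]
27. n13.ok = 28  [A₀.tag * 3 - 23]
28. n13.lab = 14  [14]
29. n14.key = 10  [A.lab * 3 - 32]
30. n14.tag = false  [false]
31. n15.pre = 5  [terminal]
32. n14.env = -4  [B.key - 14]
33. n14.acc = 13  [(if B.tag then B.key else h.pre) + 8]
34. n13.tag = 9  [A.ok + B.acc - 32]
35. n16.pre = -4  [terminal]
36. n0.val = 8  [h.pre + 12]
37. n0.pre = true  [S.key == false]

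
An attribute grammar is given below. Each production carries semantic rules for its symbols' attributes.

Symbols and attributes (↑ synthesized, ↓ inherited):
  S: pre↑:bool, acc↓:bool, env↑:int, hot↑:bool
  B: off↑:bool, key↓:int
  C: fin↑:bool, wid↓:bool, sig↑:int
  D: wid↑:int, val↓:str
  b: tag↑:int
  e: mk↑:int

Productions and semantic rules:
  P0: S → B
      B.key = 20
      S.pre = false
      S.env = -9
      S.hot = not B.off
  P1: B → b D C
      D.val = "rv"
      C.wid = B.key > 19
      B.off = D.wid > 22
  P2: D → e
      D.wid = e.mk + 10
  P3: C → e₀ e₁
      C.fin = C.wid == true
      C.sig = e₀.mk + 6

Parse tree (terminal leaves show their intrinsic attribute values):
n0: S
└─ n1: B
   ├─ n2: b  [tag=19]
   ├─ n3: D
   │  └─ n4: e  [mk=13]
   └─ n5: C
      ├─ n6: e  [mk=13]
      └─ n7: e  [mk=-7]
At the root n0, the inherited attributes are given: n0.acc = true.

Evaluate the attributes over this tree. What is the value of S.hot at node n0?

false

1. n0.acc = true  [given at root]
2. n1.key = 20  [20]
3. n2.tag = 19  [terminal]
4. n3.val = "rv"  ["rv"]
5. n4.mk = 13  [terminal]
6. n3.wid = 23  [e.mk + 10]
7. n5.wid = true  [B.key > 19]
8. n6.mk = 13  [terminal]
9. n7.mk = -7  [terminal]
10. n5.fin = true  [C.wid == true]
11. n5.sig = 19  [e₀.mk + 6]
12. n1.off = true  [D.wid > 22]
13. n0.pre = false  [false]
14. n0.env = -9  [-9]
15. n0.hot = false  [not B.off]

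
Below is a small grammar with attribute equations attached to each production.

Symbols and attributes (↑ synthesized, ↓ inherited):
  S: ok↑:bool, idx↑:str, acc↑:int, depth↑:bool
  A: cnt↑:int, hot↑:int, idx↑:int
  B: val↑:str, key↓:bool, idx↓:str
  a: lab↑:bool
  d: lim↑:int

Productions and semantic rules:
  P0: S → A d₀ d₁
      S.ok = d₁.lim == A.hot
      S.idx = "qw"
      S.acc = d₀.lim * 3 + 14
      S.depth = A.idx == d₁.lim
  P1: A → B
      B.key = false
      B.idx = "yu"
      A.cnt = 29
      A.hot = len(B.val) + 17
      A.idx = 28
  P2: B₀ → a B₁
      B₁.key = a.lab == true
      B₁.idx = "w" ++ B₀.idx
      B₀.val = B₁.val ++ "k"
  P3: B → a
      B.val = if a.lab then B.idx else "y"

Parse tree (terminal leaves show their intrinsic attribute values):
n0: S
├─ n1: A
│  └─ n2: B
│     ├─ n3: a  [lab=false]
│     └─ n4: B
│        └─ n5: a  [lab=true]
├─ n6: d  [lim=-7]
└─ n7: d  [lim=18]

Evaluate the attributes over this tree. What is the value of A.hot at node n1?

21

1. n2.key = false  [false]
2. n2.idx = "yu"  ["yu"]
3. n3.lab = false  [terminal]
4. n4.key = false  [a.lab == true]
5. n4.idx = "wyu"  ["w" ++ B₀.idx]
6. n5.lab = true  [terminal]
7. n4.val = "wyu"  [if a.lab then B.idx else "y"]
8. n2.val = "wyuk"  [B₁.val ++ "k"]
9. n1.cnt = 29  [29]
10. n1.hot = 21  [len(B.val) + 17]
11. n1.idx = 28  [28]
12. n6.lim = -7  [terminal]
13. n7.lim = 18  [terminal]
14. n0.ok = false  [d₁.lim == A.hot]
15. n0.idx = "qw"  ["qw"]
16. n0.acc = -7  [d₀.lim * 3 + 14]
17. n0.depth = false  [A.idx == d₁.lim]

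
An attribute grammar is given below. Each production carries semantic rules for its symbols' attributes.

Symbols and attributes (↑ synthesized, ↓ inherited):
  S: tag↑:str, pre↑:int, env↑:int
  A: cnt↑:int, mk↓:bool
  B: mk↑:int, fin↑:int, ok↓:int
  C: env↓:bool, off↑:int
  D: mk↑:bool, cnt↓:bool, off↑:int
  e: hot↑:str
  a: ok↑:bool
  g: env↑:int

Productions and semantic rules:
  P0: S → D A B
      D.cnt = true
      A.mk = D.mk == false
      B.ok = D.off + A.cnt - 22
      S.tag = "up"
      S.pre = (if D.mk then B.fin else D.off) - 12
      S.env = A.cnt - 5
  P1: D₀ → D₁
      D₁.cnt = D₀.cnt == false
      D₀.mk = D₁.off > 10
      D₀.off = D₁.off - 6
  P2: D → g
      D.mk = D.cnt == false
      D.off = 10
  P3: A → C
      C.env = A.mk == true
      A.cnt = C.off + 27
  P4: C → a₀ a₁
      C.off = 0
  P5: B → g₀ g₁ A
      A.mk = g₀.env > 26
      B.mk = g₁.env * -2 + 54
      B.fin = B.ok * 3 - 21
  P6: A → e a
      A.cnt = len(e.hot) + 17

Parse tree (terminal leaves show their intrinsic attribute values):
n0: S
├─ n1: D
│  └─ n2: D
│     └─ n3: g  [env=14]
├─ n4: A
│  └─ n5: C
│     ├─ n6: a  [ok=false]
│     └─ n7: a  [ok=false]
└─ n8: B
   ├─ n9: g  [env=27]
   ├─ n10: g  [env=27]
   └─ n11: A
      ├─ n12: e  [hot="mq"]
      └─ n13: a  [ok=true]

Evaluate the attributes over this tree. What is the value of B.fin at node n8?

1. n1.cnt = true  [true]
2. n2.cnt = false  [D₀.cnt == false]
3. n3.env = 14  [terminal]
4. n2.mk = true  [D.cnt == false]
5. n2.off = 10  [10]
6. n1.mk = false  [D₁.off > 10]
7. n1.off = 4  [D₁.off - 6]
8. n4.mk = true  [D.mk == false]
9. n5.env = true  [A.mk == true]
10. n6.ok = false  [terminal]
11. n7.ok = false  [terminal]
12. n5.off = 0  [0]
13. n4.cnt = 27  [C.off + 27]
14. n8.ok = 9  [D.off + A.cnt - 22]
15. n9.env = 27  [terminal]
16. n10.env = 27  [terminal]
17. n11.mk = true  [g₀.env > 26]
18. n12.hot = "mq"  [terminal]
19. n13.ok = true  [terminal]
20. n11.cnt = 19  [len(e.hot) + 17]
21. n8.mk = 0  [g₁.env * -2 + 54]
22. n8.fin = 6  [B.ok * 3 - 21]
23. n0.tag = "up"  ["up"]
24. n0.pre = -8  [(if D.mk then B.fin else D.off) - 12]
25. n0.env = 22  [A.cnt - 5]

6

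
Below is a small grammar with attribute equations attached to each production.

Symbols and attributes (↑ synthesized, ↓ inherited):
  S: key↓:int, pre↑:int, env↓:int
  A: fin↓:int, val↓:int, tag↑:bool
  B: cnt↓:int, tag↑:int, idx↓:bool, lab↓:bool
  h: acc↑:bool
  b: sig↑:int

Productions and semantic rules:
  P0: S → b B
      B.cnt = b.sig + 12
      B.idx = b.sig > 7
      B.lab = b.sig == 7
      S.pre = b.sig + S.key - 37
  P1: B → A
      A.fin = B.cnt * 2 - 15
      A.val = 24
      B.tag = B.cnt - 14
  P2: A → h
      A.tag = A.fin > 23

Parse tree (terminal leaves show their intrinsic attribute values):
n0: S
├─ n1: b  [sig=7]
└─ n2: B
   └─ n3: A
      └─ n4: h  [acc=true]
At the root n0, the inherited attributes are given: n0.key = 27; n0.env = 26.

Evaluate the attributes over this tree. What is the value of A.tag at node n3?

1. n0.key = 27  [given at root]
2. n0.env = 26  [given at root]
3. n1.sig = 7  [terminal]
4. n2.cnt = 19  [b.sig + 12]
5. n2.idx = false  [b.sig > 7]
6. n2.lab = true  [b.sig == 7]
7. n3.fin = 23  [B.cnt * 2 - 15]
8. n3.val = 24  [24]
9. n4.acc = true  [terminal]
10. n3.tag = false  [A.fin > 23]
11. n2.tag = 5  [B.cnt - 14]
12. n0.pre = -3  [b.sig + S.key - 37]

false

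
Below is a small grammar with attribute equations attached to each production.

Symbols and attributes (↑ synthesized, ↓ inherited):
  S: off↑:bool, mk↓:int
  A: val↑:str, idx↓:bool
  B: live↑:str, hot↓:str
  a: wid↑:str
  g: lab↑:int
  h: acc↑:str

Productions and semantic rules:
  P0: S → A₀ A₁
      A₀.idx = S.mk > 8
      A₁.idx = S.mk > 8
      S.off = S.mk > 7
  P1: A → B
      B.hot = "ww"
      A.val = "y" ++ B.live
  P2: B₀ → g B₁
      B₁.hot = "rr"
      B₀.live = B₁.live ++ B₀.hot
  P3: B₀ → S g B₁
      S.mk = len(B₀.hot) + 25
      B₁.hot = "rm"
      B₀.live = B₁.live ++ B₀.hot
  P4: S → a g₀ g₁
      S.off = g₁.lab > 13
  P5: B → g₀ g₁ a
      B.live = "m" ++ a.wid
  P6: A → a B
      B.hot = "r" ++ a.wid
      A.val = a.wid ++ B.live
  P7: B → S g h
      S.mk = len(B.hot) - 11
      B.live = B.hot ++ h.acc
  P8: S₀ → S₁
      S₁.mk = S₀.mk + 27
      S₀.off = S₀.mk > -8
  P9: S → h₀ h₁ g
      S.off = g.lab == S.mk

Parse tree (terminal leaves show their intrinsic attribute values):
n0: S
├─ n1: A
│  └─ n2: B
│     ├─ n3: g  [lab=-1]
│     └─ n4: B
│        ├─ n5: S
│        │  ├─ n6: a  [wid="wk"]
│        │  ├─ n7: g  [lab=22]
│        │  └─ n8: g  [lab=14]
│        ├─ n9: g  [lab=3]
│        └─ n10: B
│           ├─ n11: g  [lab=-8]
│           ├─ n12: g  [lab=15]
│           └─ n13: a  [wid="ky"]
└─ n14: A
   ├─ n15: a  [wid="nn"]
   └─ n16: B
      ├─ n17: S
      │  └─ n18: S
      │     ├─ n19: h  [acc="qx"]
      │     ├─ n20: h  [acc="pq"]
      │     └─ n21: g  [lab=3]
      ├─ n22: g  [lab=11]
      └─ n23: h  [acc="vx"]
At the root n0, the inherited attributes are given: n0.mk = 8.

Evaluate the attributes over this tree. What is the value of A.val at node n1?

1. n0.mk = 8  [given at root]
2. n1.idx = false  [S.mk > 8]
3. n2.hot = "ww"  ["ww"]
4. n3.lab = -1  [terminal]
5. n4.hot = "rr"  ["rr"]
6. n5.mk = 27  [len(B₀.hot) + 25]
7. n6.wid = "wk"  [terminal]
8. n7.lab = 22  [terminal]
9. n8.lab = 14  [terminal]
10. n5.off = true  [g₁.lab > 13]
11. n9.lab = 3  [terminal]
12. n10.hot = "rm"  ["rm"]
13. n11.lab = -8  [terminal]
14. n12.lab = 15  [terminal]
15. n13.wid = "ky"  [terminal]
16. n10.live = "mky"  ["m" ++ a.wid]
17. n4.live = "mkyrr"  [B₁.live ++ B₀.hot]
18. n2.live = "mkyrrww"  [B₁.live ++ B₀.hot]
19. n1.val = "ymkyrrww"  ["y" ++ B.live]
20. n14.idx = false  [S.mk > 8]
21. n15.wid = "nn"  [terminal]
22. n16.hot = "rnn"  ["r" ++ a.wid]
23. n17.mk = -8  [len(B.hot) - 11]
24. n18.mk = 19  [S₀.mk + 27]
25. n19.acc = "qx"  [terminal]
26. n20.acc = "pq"  [terminal]
27. n21.lab = 3  [terminal]
28. n18.off = false  [g.lab == S.mk]
29. n17.off = false  [S₀.mk > -8]
30. n22.lab = 11  [terminal]
31. n23.acc = "vx"  [terminal]
32. n16.live = "rnnvx"  [B.hot ++ h.acc]
33. n14.val = "nnrnnvx"  [a.wid ++ B.live]
34. n0.off = true  [S.mk > 7]

"ymkyrrww"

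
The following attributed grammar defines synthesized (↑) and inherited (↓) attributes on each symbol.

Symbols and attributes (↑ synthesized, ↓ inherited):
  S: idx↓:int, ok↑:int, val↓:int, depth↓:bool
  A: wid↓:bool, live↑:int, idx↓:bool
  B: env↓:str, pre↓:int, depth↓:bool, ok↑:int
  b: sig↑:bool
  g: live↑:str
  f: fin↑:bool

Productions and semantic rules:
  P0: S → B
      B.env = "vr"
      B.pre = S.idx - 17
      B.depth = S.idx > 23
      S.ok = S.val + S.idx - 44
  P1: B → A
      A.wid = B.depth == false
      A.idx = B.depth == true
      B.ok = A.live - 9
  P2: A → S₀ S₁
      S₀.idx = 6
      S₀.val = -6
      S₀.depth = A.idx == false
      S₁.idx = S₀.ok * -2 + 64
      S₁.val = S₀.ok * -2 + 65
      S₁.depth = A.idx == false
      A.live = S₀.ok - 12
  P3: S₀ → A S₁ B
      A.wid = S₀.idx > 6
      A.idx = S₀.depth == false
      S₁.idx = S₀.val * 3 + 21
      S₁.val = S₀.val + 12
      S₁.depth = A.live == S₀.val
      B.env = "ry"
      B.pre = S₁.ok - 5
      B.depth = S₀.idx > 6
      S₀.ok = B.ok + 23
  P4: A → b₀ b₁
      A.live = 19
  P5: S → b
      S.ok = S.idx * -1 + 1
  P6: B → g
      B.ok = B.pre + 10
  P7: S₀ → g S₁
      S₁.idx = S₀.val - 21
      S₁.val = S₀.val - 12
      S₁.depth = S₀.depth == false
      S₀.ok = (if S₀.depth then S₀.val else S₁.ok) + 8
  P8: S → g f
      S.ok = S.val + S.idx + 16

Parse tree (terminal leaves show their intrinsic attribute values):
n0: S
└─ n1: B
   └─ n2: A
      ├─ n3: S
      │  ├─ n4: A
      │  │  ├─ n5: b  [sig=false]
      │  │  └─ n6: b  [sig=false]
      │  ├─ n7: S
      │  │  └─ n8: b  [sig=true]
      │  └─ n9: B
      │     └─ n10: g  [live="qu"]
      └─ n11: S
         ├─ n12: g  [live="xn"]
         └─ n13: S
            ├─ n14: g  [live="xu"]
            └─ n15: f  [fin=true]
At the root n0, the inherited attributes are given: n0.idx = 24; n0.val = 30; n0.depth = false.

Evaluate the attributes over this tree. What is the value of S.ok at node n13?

9

1. n0.idx = 24  [given at root]
2. n0.val = 30  [given at root]
3. n0.depth = false  [given at root]
4. n1.env = "vr"  ["vr"]
5. n1.pre = 7  [S.idx - 17]
6. n1.depth = true  [S.idx > 23]
7. n2.wid = false  [B.depth == false]
8. n2.idx = true  [B.depth == true]
9. n3.idx = 6  [6]
10. n3.val = -6  [-6]
11. n3.depth = false  [A.idx == false]
12. n4.wid = false  [S₀.idx > 6]
13. n4.idx = true  [S₀.depth == false]
14. n5.sig = false  [terminal]
15. n6.sig = false  [terminal]
16. n4.live = 19  [19]
17. n7.idx = 3  [S₀.val * 3 + 21]
18. n7.val = 6  [S₀.val + 12]
19. n7.depth = false  [A.live == S₀.val]
20. n8.sig = true  [terminal]
21. n7.ok = -2  [S.idx * -1 + 1]
22. n9.env = "ry"  ["ry"]
23. n9.pre = -7  [S₁.ok - 5]
24. n9.depth = false  [S₀.idx > 6]
25. n10.live = "qu"  [terminal]
26. n9.ok = 3  [B.pre + 10]
27. n3.ok = 26  [B.ok + 23]
28. n11.idx = 12  [S₀.ok * -2 + 64]
29. n11.val = 13  [S₀.ok * -2 + 65]
30. n11.depth = false  [A.idx == false]
31. n12.live = "xn"  [terminal]
32. n13.idx = -8  [S₀.val - 21]
33. n13.val = 1  [S₀.val - 12]
34. n13.depth = true  [S₀.depth == false]
35. n14.live = "xu"  [terminal]
36. n15.fin = true  [terminal]
37. n13.ok = 9  [S.val + S.idx + 16]
38. n11.ok = 17  [(if S₀.depth then S₀.val else S₁.ok) + 8]
39. n2.live = 14  [S₀.ok - 12]
40. n1.ok = 5  [A.live - 9]
41. n0.ok = 10  [S.val + S.idx - 44]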